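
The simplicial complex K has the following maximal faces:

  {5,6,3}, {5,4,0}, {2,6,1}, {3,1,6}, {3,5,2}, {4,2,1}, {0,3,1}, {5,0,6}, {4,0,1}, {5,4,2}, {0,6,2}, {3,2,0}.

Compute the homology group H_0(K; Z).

H_0 ≅ Z.

K has 7 vertices, 18 edges, 12 triangles.
rank ∂_0 = 0, rank ∂_1 = 6 ⇒ b_0 = 7 − 0 − 6 = 1; all invariant factors of ∂_1 are 1 so no torsion. So H_0 = Z.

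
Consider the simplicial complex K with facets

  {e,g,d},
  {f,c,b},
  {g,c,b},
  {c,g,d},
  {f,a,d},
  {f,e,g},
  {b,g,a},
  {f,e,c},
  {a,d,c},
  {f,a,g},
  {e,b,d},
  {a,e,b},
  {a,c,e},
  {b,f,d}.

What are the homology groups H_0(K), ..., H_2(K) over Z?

We work with the vertex ordering a < b < c < d < e < f < g. The simplices of K, each written with vertices in increasing order, are:

  0-simplices (7): a, b, c, d, e, f, g
  1-simplices (21): ab, ac, ad, ae, af, ag, bc, bd, be, bf, bg, cd, ce, cf, cg, de, df, dg, ef, eg, fg
  2-simplices (14): abe, abg, acd, ace, adf, afg, bcf, bcg, bde, bdf, cdg, cef, deg, efg

so the chain groups are C_0 ≅ Z^7, C_1 ≅ Z^21, C_2 ≅ Z^14.

The boundary map ∂_1: C_1 → C_0 is given by ∂[p,q] = [q] − [p]. For instance
  ∂be = e − b.
As a 7×21 matrix over Z this has rank 6, with invariant factors (1,1,1,1,1,1).

∂_2: C_2 → C_1 sends each 2-simplex [p,q,r] to [q,r] − [p,r] + [p,q]. For instance
  ∂deg = eg − dg + de,
  ∂cdg = dg − cg + cd.
As a 21×14 matrix over Z this has rank 13, with invariant factors (1,1,1,1,1,1,1,1,1,1,1,1,1).

Now H_k = ker ∂_k / im ∂_{k+1}, so:

  H_0: rank C_0 − rank ∂_1 = 7 − 6 = 1, and the invariant factors of ∂_1 are all 1, so H_0 ≅ Z.
  H_1: rank ker ∂_1 − rank ∂_2 = (21 − 6) − 13 = 2, and the invariant factors of ∂_2 are all 1, so H_1 ≅ Z^2.
  H_2: rank ker ∂_2 − rank ∂_3 = (14 − 13) − 0 = 1, and there is no ∂_3, so H_2 ≅ Z.

As a check, the Euler characteristic is 7 − 21 + 14 = 0, which agrees with 1 − 2 + 1 = 0.
(K is a triangulation of the torus T^2.)

H_0 ≅ Z,  H_1 ≅ Z^2,  H_2 ≅ Z.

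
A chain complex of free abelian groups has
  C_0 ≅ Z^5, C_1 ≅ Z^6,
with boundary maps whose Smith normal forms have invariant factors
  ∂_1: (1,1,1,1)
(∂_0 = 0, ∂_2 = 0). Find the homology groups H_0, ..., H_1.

H_0: b_0 = 5 − 0 − 4 = 1; torsion from ∂_1 factors > 1: none. So H_0 ≅ Z.
H_1: b_1 = 6 − 4 − 0 = 2; torsion from ∂_2 factors > 1: none. So H_1 ≅ Z^2.

H_0 ≅ Z,  H_1 ≅ Z^2.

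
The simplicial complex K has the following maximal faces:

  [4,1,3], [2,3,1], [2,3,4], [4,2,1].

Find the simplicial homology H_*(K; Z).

H_0 = Z,  H_1 = 0,  H_2 = Z.

We work with the vertex ordering 1 < 2 < 3 < 4. The simplices of K, each written with vertices in increasing order, are:

  0-simplices (4): [1], [2], [3], [4]
  1-simplices (6): [1,2], [1,3], [1,4], [2,3], [2,4], [3,4]
  2-simplices (4): [1,2,3], [1,2,4], [1,3,4], [2,3,4]

Hence C_0 ≅ Z^4, C_1 ≅ Z^6, C_2 ≅ Z^4.

The boundary map ∂_1: C_1 → C_0 is given by ∂[p,q] = [q] − [p].
This gives a 4×6 integer matrix of rank 3; reducing to Smith normal form yields diagonal entries (1,1,1).

∂_2: C_2 → C_1 acts by ∂[p,q,r] = [q,r] − [p,r] + [p,q]. For instance
  ∂[2,3,4] = [3,4] − [2,4] + [2,3],
  ∂[1,2,4] = [2,4] − [1,4] + [1,2].
The 6×4 boundary matrix has rank 3 and Smith normal form diag(1,1,1).

From H_k ≅ ker(∂_k) / im(∂_{k+1}) we obtain:

  H_0: rank C_0 − rank ∂_1 = 4 − 3 = 1, and the invariant factors of ∂_1 are all 1, so H_0 ≅ Z.
  H_1: rank ker ∂_1 − rank ∂_2 = (6 − 3) − 3 = 0, and the invariant factors of ∂_2 are all 1, so H_1 ≅ 0.
  H_2: rank ker ∂_2 − rank ∂_3 = (4 − 3) − 0 = 1, and there is no ∂_3, so H_2 ≅ Z.

As a check, the Euler characteristic is 4 − 6 + 4 = 2, which agrees with 1 − 0 + 1 = 2.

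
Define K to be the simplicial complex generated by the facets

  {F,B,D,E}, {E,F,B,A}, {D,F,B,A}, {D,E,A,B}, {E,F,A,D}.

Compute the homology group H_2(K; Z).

H_2 = 0.

Order the vertices as A < B < D < E < F. Listing each simplex with vertices in this order, K has dimension 3 with simplices:

  0-simplices (5): A, B, D, E, F
  1-simplices (10): AB, AD, AE, AF, BD, BE, BF, DE, DF, EF
  2-simplices (10): ABD, ABE, ABF, ADE, ADF, AEF, BDE, BDF, BEF, DEF
  3-simplices (5): ABDE, ABDF, ABEF, ADEF, BDEF

giving chain groups C_0 ≅ Z^5, C_1 ≅ Z^10, C_2 ≅ Z^10, C_3 ≅ Z^5.

Boundary ∂_1: C_1 → C_0 is given by ∂[p,q] = [q] − [p]. For instance
  ∂DE = E − D.
This gives a 5×10 integer matrix of rank 4; reducing to Smith normal form yields diagonal entries (1,1,1,1).

Boundary ∂_2: C_2 → C_1 maps a triangle to the signed sum of its edges. For instance
  ∂BDF = DF − BF + BD,
  ∂BEF = EF − BF + BE.
The 10×10 boundary matrix has rank 6 and Smith normal form diag(1,1,1,1,1,1).

Boundary ∂_3: C_3 → C_2 sends each 3-simplex σ to the alternating sum Σ_i (−1)^i (σ with its i-th vertex removed). For instance
  ∂ADEF = DEF − AEF + ADF − ADE,
  ∂BDEF = DEF − BEF + BDF − BDE.
As a 10×5 matrix over Z this has rank 4, with invariant factors (1,1,1,1).

From H_k ≅ ker(∂_k) / im(∂_{k+1}) we obtain:

  H_2: rank ker ∂_2 − rank ∂_3 = (10 − 6) − 4 = 0, and the invariant factors of ∂_3 are all 1, so H_2 = 0.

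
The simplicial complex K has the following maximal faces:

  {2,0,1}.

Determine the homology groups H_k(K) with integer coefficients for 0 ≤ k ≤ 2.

H_0 ≅ Z,  H_1 = 0,  H_2 = 0.

Order the vertices as 0 < 1 < 2. Listing each simplex with vertices in this order, K has dimension 2 with simplices:

  0-simplices (3): [0], [1], [2]
  1-simplices (3): [0,1], [0,2], [1,2]
  2-simplices (1): [0,1,2]

so the chain groups are C_0 ≅ Z^3, C_1 ≅ Z^3, C_2 ≅ Z^1.

∂_1: C_1 → C_0 maps an edge to its endpoints' difference, ∂[p,q] = q − p.
The resulting 3×3 matrix has rank 2, and its Smith normal form has invariant factors (1,1).

Boundary ∂_2: C_2 → C_1 acts by ∂[p,q,r] = [q,r] − [p,r] + [p,q]. For instance
  ∂[0,1,2] = [1,2] − [0,2] + [0,1].
The 3×1 boundary matrix has rank 1 and Smith normal form diag(1).

Computing H_k = (kernel of ∂_k) / (image of ∂_{k+1}):

  H_0: rank C_0 − rank ∂_1 = 3 − 2 = 1, and the invariant factors of ∂_1 are all 1, so H_0 = Z.
  H_1: rank ker ∂_1 − rank ∂_2 = (3 − 2) − 1 = 0, and the invariant factors of ∂_2 are all 1, so H_1 = 0.
  H_2: rank ker ∂_2 − rank ∂_3 = (1 − 1) − 0 = 0, and there is no ∂_3, so H_2 = 0.

(K is a triangulation of the 2-simplex.)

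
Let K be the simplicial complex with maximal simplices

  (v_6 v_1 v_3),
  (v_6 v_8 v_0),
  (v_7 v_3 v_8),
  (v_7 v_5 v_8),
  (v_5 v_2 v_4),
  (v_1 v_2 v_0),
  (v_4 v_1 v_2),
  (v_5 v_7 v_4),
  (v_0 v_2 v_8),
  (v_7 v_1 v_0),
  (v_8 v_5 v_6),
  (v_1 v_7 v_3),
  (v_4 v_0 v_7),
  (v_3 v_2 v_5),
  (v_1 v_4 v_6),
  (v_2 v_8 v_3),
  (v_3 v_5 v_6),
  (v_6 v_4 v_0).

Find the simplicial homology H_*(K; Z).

K has 9 vertices, 27 edges, 18 triangles.
rank ∂_0 = 0, rank ∂_1 = 8 ⇒ b_0 = 9 − 0 − 8 = 1; all invariant factors of ∂_1 are 1 so no torsion. So H_0 = Z.
rank ∂_1 = 8, rank ∂_2 = 18 ⇒ b_1 = 27 − 8 − 18 = 1; ∂_2 has invariant factor(s) [2] giving torsion. So H_1 = Z ⊕ Z_2.
rank ∂_2 = 18, rank ∂_3 = 0 ⇒ b_2 = 18 − 18 − 0 = 0. So H_2 = 0.

H_0 ≅ Z,  H_1 ≅ Z ⊕ Z_2,  H_2 = 0.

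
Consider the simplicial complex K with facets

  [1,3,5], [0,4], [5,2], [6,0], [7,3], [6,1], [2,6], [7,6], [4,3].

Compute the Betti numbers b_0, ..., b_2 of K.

We work with the vertex ordering 0 < 1 < 2 < 3 < 4 < 5 < 6 < 7. The simplices of K, each written with vertices in increasing order, are:

  0-simplices (8): [0], [1], [2], [3], [4], [5], [6], [7]
  1-simplices (11): [0,4], [0,6], [1,3], [1,5], [1,6], [2,5], [2,6], [3,4], [3,5], [3,7], [6,7]
  2-simplices (1): [1,3,5]

Hence C_0 ≅ Z^8, C_1 ≅ Z^11, C_2 ≅ Z^1.

The boundary map ∂_1: C_1 → C_0 sends each edge [p,q] (with p < q) to q − p. For instance
  ∂[3,5] = [5] − [3].
As a 8×11 matrix over Z this has rank 7, with invariant factors (1,1,1,1,1,1,1).

The boundary map ∂_2: C_2 → C_1 sends each 2-simplex [p,q,r] to [q,r] − [p,r] + [p,q]. For instance
  ∂[1,3,5] = [3,5] − [1,5] + [1,3].
The resulting 11×1 matrix has rank 1, and its Smith normal form has invariant factors (1).

From H_k ≅ ker(∂_k) / im(∂_{k+1}) we obtain:

  H_0: rank C_0 − rank ∂_1 = 8 − 7 = 1, and the invariant factors of ∂_1 are all 1, so H_0 ≅ Z.
  H_1: rank ker ∂_1 − rank ∂_2 = (11 − 7) − 1 = 3, and the invariant factors of ∂_2 are all 1, so H_1 ≅ Z^3.
  H_2: rank ker ∂_2 − rank ∂_3 = (1 − 1) − 0 = 0, and there is no ∂_3, so H_2 ≅ 0.

As a check, the Euler characteristic is 8 − 11 + 1 = -2, which agrees with 1 − 3 + 0 = -2.

Hence the Betti numbers are b_0 = 1, b_1 = 3, b_2 = 0.

b_0 = 1, b_1 = 3, b_2 = 0.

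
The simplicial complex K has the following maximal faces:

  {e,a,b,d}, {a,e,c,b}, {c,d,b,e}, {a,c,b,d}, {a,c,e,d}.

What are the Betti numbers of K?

Take the total order a < b < c < d < e on the vertex set. Then K (dimension 3) consists of the simplices:

  0-simplices (5): a, b, c, d, e
  1-simplices (10): ab, ac, ad, ae, bc, bd, be, cd, ce, de
  2-simplices (10): abc, abd, abe, acd, ace, ade, bcd, bce, bde, cde
  3-simplices (5): abcd, abce, abde, acde, bcde

giving chain groups C_0 ≅ Z^5, C_1 ≅ Z^10, C_2 ≅ Z^10, C_3 ≅ Z^5.

Boundary ∂_1: C_1 → C_0 sends each edge [p,q] (with p < q) to q − p.
This gives a 5×10 integer matrix of rank 4; reducing to Smith normal form yields diagonal entries (1,1,1,1).

∂_2: C_2 → C_1 sends each 2-simplex [p,q,r] to [q,r] − [p,r] + [p,q]. For instance
  ∂bde = de − be + bd,
  ∂abd = bd − ad + ab.
As a 10×10 matrix over Z this has rank 6, with invariant factors (1,1,1,1,1,1).

∂_3: C_3 → C_2 sends each 3-simplex σ to the alternating sum Σ_i (−1)^i (σ with its i-th vertex removed). For instance
  ∂abde = bde − ade + abe − abd,
  ∂bcde = cde − bde + bce − bcd.
As a 10×5 matrix over Z this has rank 4, with invariant factors (1,1,1,1).

From H_k ≅ ker(∂_k) / im(∂_{k+1}) we obtain:

  H_0: rank C_0 − rank ∂_1 = 5 − 4 = 1, and the invariant factors of ∂_1 are all 1, so H_0 ≅ Z.
  H_1: rank ker ∂_1 − rank ∂_2 = (10 − 4) − 6 = 0, and the invariant factors of ∂_2 are all 1, so H_1 ≅ 0.
  H_2: rank ker ∂_2 − rank ∂_3 = (10 − 6) − 4 = 0, and the invariant factors of ∂_3 are all 1, so H_2 ≅ 0.
  H_3: rank ker ∂_3 − rank ∂_4 = (5 − 4) − 0 = 1, and there is no ∂_4, so H_3 ≅ Z.

Hence the Betti numbers are b_0 = 1, b_1 = 0, b_2 = 0, b_3 = 1.

b_0 = 1, b_1 = 0, b_2 = 0, b_3 = 1.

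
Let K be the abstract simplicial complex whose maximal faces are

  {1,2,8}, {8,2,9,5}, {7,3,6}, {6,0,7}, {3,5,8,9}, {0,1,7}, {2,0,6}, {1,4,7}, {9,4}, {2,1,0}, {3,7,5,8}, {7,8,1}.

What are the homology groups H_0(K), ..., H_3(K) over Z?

H_0 = Z,  H_1 = Z,  H_2 = 0,  H_3 = 0.

We work with the vertex ordering 0 < 1 < 2 < 3 < 4 < 5 < 6 < 7 < 8 < 9. The simplices of K, each written with vertices in increasing order, are:

  0-simplices (10): [0], [1], [2], [3], [4], [5], [6], [7], [8], [9]
  1-simplices (25): (25 of them)
  2-simplices (18): [0,1,2], [0,1,7], [0,2,6], [0,6,7], [1,2,8], [1,4,7], [1,7,8], [2,5,8], [2,5,9], [2,8,9], [3,5,7], [3,5,8], [3,5,9], [3,6,7], [3,7,8], [3,8,9], [5,7,8], [5,8,9]
  3-simplices (3): [2,5,8,9], [3,5,7,8], [3,5,8,9]

so the chain groups are C_0 ≅ Z^10, C_1 ≅ Z^25, C_2 ≅ Z^18, C_3 ≅ Z^3.

The boundary map ∂_1: C_1 → C_0 is given by ∂[p,q] = [q] − [p].
The 10×25 boundary matrix has rank 9 and Smith normal form diag(1,1,1,1,1,1,1,1,1).

Boundary ∂_2: C_2 → C_1 maps a triangle to the signed sum of its edges. For instance
  ∂[3,5,8] = [5,8] − [3,8] + [3,5],
  ∂[3,7,8] = [7,8] − [3,8] + [3,7].
The 25×18 boundary matrix has rank 15 and Smith normal form diag(1,1,1,1,1,1,1,1,1,1,1,1,1,1,1).

Boundary ∂_3: C_3 → C_2 sends each 3-simplex σ to the alternating sum Σ_i (−1)^i (σ with its i-th vertex removed). For instance
  ∂[3,5,7,8] = [5,7,8] − [3,7,8] + [3,5,8] − [3,5,7],
  ∂[2,5,8,9] = [5,8,9] − [2,8,9] + [2,5,9] − [2,5,8].
The 18×3 boundary matrix has rank 3 and Smith normal form diag(1,1,1).

From H_k ≅ ker(∂_k) / im(∂_{k+1}) we obtain:

  H_0: rank C_0 − rank ∂_1 = 10 − 9 = 1, and the invariant factors of ∂_1 are all 1, so H_0 ≅ Z.
  H_1: rank ker ∂_1 − rank ∂_2 = (25 − 9) − 15 = 1, and the invariant factors of ∂_2 are all 1, so H_1 ≅ Z.
  H_2: rank ker ∂_2 − rank ∂_3 = (18 − 15) − 3 = 0, and the invariant factors of ∂_3 are all 1, so H_2 ≅ 0.
  H_3: rank ker ∂_3 − rank ∂_4 = (3 − 3) − 0 = 0, and there is no ∂_4, so H_3 ≅ 0.

As a check, the Euler characteristic is 10 − 25 + 18 − 3 = 0, which agrees with 1 − 1 + 0 − 0 = 0.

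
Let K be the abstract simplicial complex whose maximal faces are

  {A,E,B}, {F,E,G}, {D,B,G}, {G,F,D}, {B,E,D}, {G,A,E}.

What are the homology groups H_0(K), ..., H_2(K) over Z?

Take the total order A < B < D < E < F < G on the vertex set. Then K (dimension 2) consists of the simplices:

  0-simplices (6): A, B, D, E, F, G
  1-simplices (12): AB, AE, AG, BD, BE, BG, DE, DF, DG, EF, EG, FG
  2-simplices (6): ABE, AEG, BDE, BDG, DFG, EFG

giving chain groups C_0 ≅ Z^6, C_1 ≅ Z^12, C_2 ≅ Z^6.

Boundary ∂_1: C_1 → C_0 maps an edge to its endpoints' difference, ∂[p,q] = q − p. For instance
  ∂DE = E − D.
The resulting 6×12 matrix has rank 5, and its Smith normal form has invariant factors (1,1,1,1,1).

Boundary ∂_2: C_2 → C_1 sends each 2-simplex [p,q,r] to [q,r] − [p,r] + [p,q]. For instance
  ∂BDG = DG − BG + BD,
  ∂BDE = DE − BE + BD.
This gives a 12×6 integer matrix of rank 6; reducing to Smith normal form yields diagonal entries (1,1,1,1,1,1).

Now H_k = ker ∂_k / im ∂_{k+1}, so:

  H_0: rank C_0 − rank ∂_1 = 6 − 5 = 1, and the invariant factors of ∂_1 are all 1, so H_0 = Z.
  H_1: rank ker ∂_1 − rank ∂_2 = (12 − 5) − 6 = 1, and the invariant factors of ∂_2 are all 1, so H_1 = Z.
  H_2: rank ker ∂_2 − rank ∂_3 = (6 − 6) − 0 = 0, and there is no ∂_3, so H_2 = 0.

H_0 = Z,  H_1 = Z,  H_2 = 0.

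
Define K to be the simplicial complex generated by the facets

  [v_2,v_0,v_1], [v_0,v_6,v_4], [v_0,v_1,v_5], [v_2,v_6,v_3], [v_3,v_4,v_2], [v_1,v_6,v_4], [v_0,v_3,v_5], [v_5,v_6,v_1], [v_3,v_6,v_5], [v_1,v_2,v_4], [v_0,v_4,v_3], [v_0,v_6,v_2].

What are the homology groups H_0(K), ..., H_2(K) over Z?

Take the total order v_0 < v_1 < v_2 < v_3 < v_4 < v_5 < v_6 on the vertex set. Then K (dimension 2) consists of the simplices:

  0-simplices (7): [v_0], [v_1], [v_2], [v_3], [v_4], [v_5], [v_6]
  1-simplices (18): (18 of them)
  2-simplices (12): (12 of them)

giving chain groups C_0 ≅ Z^7, C_1 ≅ Z^18, C_2 ≅ Z^12.

∂_1: C_1 → C_0 sends each edge [p,q] (with p < q) to q − p. For instance
  ∂[v_2,v_3] = [v_3] − [v_2].
The resulting 7×18 matrix has rank 6, and its Smith normal form has invariant factors (1,1,1,1,1,1).

Boundary ∂_2: C_2 → C_1 acts by ∂[p,q,r] = [q,r] − [p,r] + [p,q]. For instance
  ∂[v_3,v_5,v_6] = [v_5,v_6] − [v_3,v_6] + [v_3,v_5],
  ∂[v_0,v_3,v_5] = [v_3,v_5] − [v_0,v_5] + [v_0,v_3].
This gives a 18×12 integer matrix of rank 12; reducing to Smith normal form yields diagonal entries (1,1,1,1,1,1,1,1,1,1,1,2).

Computing H_k = (kernel of ∂_k) / (image of ∂_{k+1}):

  H_0: rank C_0 − rank ∂_1 = 7 − 6 = 1, and the invariant factors of ∂_1 are all 1, so H_0 ≅ Z.
  H_1: rank ker ∂_1 − rank ∂_2 = (18 − 6) − 12 = 0, and ∂_2 has invariant factor 2 > 1, so H_1 ≅ Z/2.
  H_2: rank ker ∂_2 − rank ∂_3 = (12 − 12) − 0 = 0, and there is no ∂_3, so H_2 ≅ 0.

H_0 ≅ Z,  H_1 ≅ Z/2,  H_2 = 0.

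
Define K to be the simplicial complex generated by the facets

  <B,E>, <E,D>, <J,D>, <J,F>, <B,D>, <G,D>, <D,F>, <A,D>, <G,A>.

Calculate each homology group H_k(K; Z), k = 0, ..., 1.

H_0 ≅ Z,  H_1 ≅ Z^3.

Take the total order A < B < D < E < F < G < J on the vertex set. Then K (dimension 1) consists of the simplices:

  0-simplices (7): A, B, D, E, F, G, J
  1-simplices (9): AD, AG, BD, BE, DE, DF, DG, DJ, FJ

so the chain groups are C_0 ≅ Z^7, C_1 ≅ Z^9.

∂_1: C_1 → C_0 is given by ∂[p,q] = [q] − [p].
The resulting 7×9 matrix has rank 6, and its Smith normal form has invariant factors (1,1,1,1,1,1).

Reading off H_k = ker ∂_k / im ∂_{k+1}:

  H_0: rank C_0 − rank ∂_1 = 7 − 6 = 1, and the invariant factors of ∂_1 are all 1, so H_0 = Z.
  H_1: rank ker ∂_1 − rank ∂_2 = (9 − 6) − 0 = 3, and there is no ∂_2, so H_1 = Z^3.

(K is a triangulation of a wedge of 3 circles.)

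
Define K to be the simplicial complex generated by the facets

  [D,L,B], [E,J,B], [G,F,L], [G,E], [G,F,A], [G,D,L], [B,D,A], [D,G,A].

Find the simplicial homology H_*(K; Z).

H_0 ≅ Z,  H_1 ≅ Z,  H_2 = 0.

Fix the vertex order A < B < D < E < F < G < J < L and write every simplex with vertices in increasing order. Then dim K = 2 and the simplices of K are:

  0-simplices (8): A, B, D, E, F, G, J, L
  1-simplices (15): AB, AD, AF, AG, BD, BE, BJ, BL, DG, DL, EG, EJ, FG, FL, GL
  2-simplices (7): ABD, ADG, AFG, BDL, BEJ, DGL, FGL

so the chain groups are C_0 ≅ Z^8, C_1 ≅ Z^15, C_2 ≅ Z^7.

Boundary ∂_1: C_1 → C_0 maps an edge to its endpoints' difference, ∂[p,q] = q − p. For instance
  ∂BJ = J − B.
This gives a 8×15 integer matrix of rank 7; reducing to Smith normal form yields diagonal entries (1,1,1,1,1,1,1).

Boundary ∂_2: C_2 → C_1 acts by ∂[p,q,r] = [q,r] − [p,r] + [p,q]. For instance
  ∂ADG = DG − AG + AD,
  ∂BDL = DL − BL + BD.
The 15×7 boundary matrix has rank 7 and Smith normal form diag(1,1,1,1,1,1,1).

Reading off H_k = ker ∂_k / im ∂_{k+1}:

  H_0: rank C_0 − rank ∂_1 = 8 − 7 = 1, and the invariant factors of ∂_1 are all 1, so H_0 ≅ Z.
  H_1: rank ker ∂_1 − rank ∂_2 = (15 − 7) − 7 = 1, and the invariant factors of ∂_2 are all 1, so H_1 ≅ Z.
  H_2: rank ker ∂_2 − rank ∂_3 = (7 − 7) − 0 = 0, and there is no ∂_3, so H_2 ≅ 0.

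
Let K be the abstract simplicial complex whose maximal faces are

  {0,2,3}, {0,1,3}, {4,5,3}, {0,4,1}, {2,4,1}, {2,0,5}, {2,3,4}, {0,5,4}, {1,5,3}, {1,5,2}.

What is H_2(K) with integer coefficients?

H_2 = 0.

Fix the vertex order 0 < 1 < 2 < 3 < 4 < 5 and write every simplex with vertices in increasing order. Then dim K = 2 and the simplices of K are:

  0-simplices (6): [0], [1], [2], [3], [4], [5]
  1-simplices (15): [0,1], [0,2], [0,3], [0,4], [0,5], [1,2], [1,3], [1,4], [1,5], [2,3], [2,4], [2,5], [3,4], [3,5], [4,5]
  2-simplices (10): [0,1,3], [0,1,4], [0,2,3], [0,2,5], [0,4,5], [1,2,4], [1,2,5], [1,3,5], [2,3,4], [3,4,5]

so the chain groups are C_0 ≅ Z^6, C_1 ≅ Z^15, C_2 ≅ Z^10.

The boundary map ∂_1: C_1 → C_0 is given by ∂[p,q] = [q] − [p].
The 6×15 boundary matrix has rank 5 and Smith normal form diag(1,1,1,1,1).

The boundary map ∂_2: C_2 → C_1 sends each 2-simplex [p,q,r] to [q,r] − [p,r] + [p,q]. For instance
  ∂[3,4,5] = [4,5] − [3,5] + [3,4],
  ∂[0,4,5] = [4,5] − [0,5] + [0,4].
The resulting 15×10 matrix has rank 10, and its Smith normal form has invariant factors (1,1,1,1,1,1,1,1,1,2).

Now H_k = ker ∂_k / im ∂_{k+1}, so:

  H_2: rank ker ∂_2 − rank ∂_3 = (10 − 10) − 0 = 0, and there is no ∂_3, so H_2 = 0.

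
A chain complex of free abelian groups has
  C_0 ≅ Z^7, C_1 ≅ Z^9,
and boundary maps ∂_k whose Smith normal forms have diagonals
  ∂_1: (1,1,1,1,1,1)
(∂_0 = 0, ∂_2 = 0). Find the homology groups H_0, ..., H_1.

H_0 = Z,  H_1 = Z^3.

H_0: b_0 = 7 − 0 − 6 = 1; torsion from ∂_1 factors > 1: none. So H_0 = Z.
H_1: b_1 = 9 − 6 − 0 = 3; torsion from ∂_2 factors > 1: none. So H_1 = Z^3.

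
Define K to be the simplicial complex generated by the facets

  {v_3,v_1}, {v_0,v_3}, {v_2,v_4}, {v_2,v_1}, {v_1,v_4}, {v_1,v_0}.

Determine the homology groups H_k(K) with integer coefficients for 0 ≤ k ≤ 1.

H_0 = Z,  H_1 = Z^2.

Order the vertices as v_0 < v_1 < v_2 < v_3 < v_4. Listing each simplex with vertices in this order, K has dimension 1 with simplices:

  0-simplices (5): [v_0], [v_1], [v_2], [v_3], [v_4]
  1-simplices (6): [v_0,v_1], [v_0,v_3], [v_1,v_2], [v_1,v_3], [v_1,v_4], [v_2,v_4]

Hence C_0 ≅ Z^5, C_1 ≅ Z^6.

The boundary map ∂_1: C_1 → C_0 sends each edge [p,q] (with p < q) to q − p. For instance
  ∂[v_1,v_2] = [v_2] − [v_1].
As a 5×6 matrix over Z this has rank 4, with invariant factors (1,1,1,1).

From H_k ≅ ker(∂_k) / im(∂_{k+1}) we obtain:

  H_0: rank C_0 − rank ∂_1 = 5 − 4 = 1, and the invariant factors of ∂_1 are all 1, so H_0 = Z.
  H_1: rank ker ∂_1 − rank ∂_2 = (6 − 4) − 0 = 2, and there is no ∂_2, so H_1 = Z^2.

As a check, the Euler characteristic is 5 − 6 = -1, which agrees with 1 − 2 = -1.
(K is a triangulation of a wedge of 2 circles.)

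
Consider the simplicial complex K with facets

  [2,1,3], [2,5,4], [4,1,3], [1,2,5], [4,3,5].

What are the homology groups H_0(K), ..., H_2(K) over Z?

Take the total order 1 < 2 < 3 < 4 < 5 on the vertex set. Then K (dimension 2) consists of the simplices:

  0-simplices (5): [1], [2], [3], [4], [5]
  1-simplices (10): [1,2], [1,3], [1,4], [1,5], [2,3], [2,4], [2,5], [3,4], [3,5], [4,5]
  2-simplices (5): [1,2,3], [1,2,5], [1,3,4], [2,4,5], [3,4,5]

so the chain groups are C_0 ≅ Z^5, C_1 ≅ Z^10, C_2 ≅ Z^5.

∂_1: C_1 → C_0 maps an edge to its endpoints' difference, ∂[p,q] = q − p.
This gives a 5×10 integer matrix of rank 4; reducing to Smith normal form yields diagonal entries (1,1,1,1).

Boundary ∂_2: C_2 → C_1 sends each 2-simplex [p,q,r] to [q,r] − [p,r] + [p,q]. For instance
  ∂[3,4,5] = [4,5] − [3,5] + [3,4],
  ∂[1,2,3] = [2,3] − [1,3] + [1,2].
The 10×5 boundary matrix has rank 5 and Smith normal form diag(1,1,1,1,1).

Reading off H_k = ker ∂_k / im ∂_{k+1}:

  H_0: rank C_0 − rank ∂_1 = 5 − 4 = 1, and the invariant factors of ∂_1 are all 1, so H_0 ≅ Z.
  H_1: rank ker ∂_1 − rank ∂_2 = (10 − 4) − 5 = 1, and the invariant factors of ∂_2 are all 1, so H_1 ≅ Z.
  H_2: rank ker ∂_2 − rank ∂_3 = (5 − 5) − 0 = 0, and there is no ∂_3, so H_2 ≅ 0.

H_0 = Z,  H_1 = Z,  H_2 = 0.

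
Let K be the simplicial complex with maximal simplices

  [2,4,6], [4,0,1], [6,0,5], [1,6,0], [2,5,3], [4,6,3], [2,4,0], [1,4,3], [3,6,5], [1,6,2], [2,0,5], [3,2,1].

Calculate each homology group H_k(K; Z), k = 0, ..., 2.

H_0 = Z,  H_1 = Z/2Z,  H_2 = 0.

Order the vertices as 0 < 1 < 2 < 3 < 4 < 5 < 6. Listing each simplex with vertices in this order, K has dimension 2 with simplices:

  0-simplices (7): [0], [1], [2], [3], [4], [5], [6]
  1-simplices (18): [0,1], [0,2], [0,4], [0,5], [0,6], [1,2], [1,3], [1,4], [1,6], [2,3], [2,4], [2,5], [2,6], [3,4], [3,5], [3,6], [4,6], [5,6]
  2-simplices (12): [0,1,4], [0,1,6], [0,2,4], [0,2,5], [0,5,6], [1,2,3], [1,2,6], [1,3,4], [2,3,5], [2,4,6], [3,4,6], [3,5,6]

so the chain groups are C_0 ≅ Z^7, C_1 ≅ Z^18, C_2 ≅ Z^12.

∂_1: C_1 → C_0 sends each edge [p,q] (with p < q) to q − p. For instance
  ∂[2,6] = [6] − [2].
The resulting 7×18 matrix has rank 6, and its Smith normal form has invariant factors (1,1,1,1,1,1).

The boundary map ∂_2: C_2 → C_1 maps a triangle to the signed sum of its edges. For instance
  ∂[0,5,6] = [5,6] − [0,6] + [0,5],
  ∂[3,4,6] = [4,6] − [3,6] + [3,4].
The resulting 18×12 matrix has rank 12, and its Smith normal form has invariant factors (1,1,1,1,1,1,1,1,1,1,1,2).

Reading off H_k = ker ∂_k / im ∂_{k+1}:

  H_0: rank C_0 − rank ∂_1 = 7 − 6 = 1, and the invariant factors of ∂_1 are all 1, so H_0 = Z.
  H_1: rank ker ∂_1 − rank ∂_2 = (18 − 6) − 12 = 0, and ∂_2 has invariant factor 2 > 1, so H_1 = Z/2Z.
  H_2: rank ker ∂_2 − rank ∂_3 = (12 − 12) − 0 = 0, and there is no ∂_3, so H_2 = 0.

As a check, the Euler characteristic is 7 − 18 + 12 = 1, which agrees with 1 − 0 + 0 = 1.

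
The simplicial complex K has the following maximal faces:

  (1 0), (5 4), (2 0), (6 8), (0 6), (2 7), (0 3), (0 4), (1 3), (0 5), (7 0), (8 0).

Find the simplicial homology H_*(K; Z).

H_0 = Z,  H_1 = Z^4.

Fix the vertex order 0 < 1 < 2 < 3 < 4 < 5 < 6 < 7 < 8 and write every simplex with vertices in increasing order. Then dim K = 1 and the simplices of K are:

  0-simplices (9): [0], [1], [2], [3], [4], [5], [6], [7], [8]
  1-simplices (12): [0,1], [0,2], [0,3], [0,4], [0,5], [0,6], [0,7], [0,8], [1,3], [2,7], [4,5], [6,8]

giving chain groups C_0 ≅ Z^9, C_1 ≅ Z^12.

∂_1: C_1 → C_0 maps an edge to its endpoints' difference, ∂[p,q] = q − p. For instance
  ∂[6,8] = [8] − [6].
The 9×12 boundary matrix has rank 8 and Smith normal form diag(1,1,1,1,1,1,1,1).

Computing H_k = (kernel of ∂_k) / (image of ∂_{k+1}):

  H_0: rank C_0 − rank ∂_1 = 9 − 8 = 1, and the invariant factors of ∂_1 are all 1, so H_0 ≅ Z.
  H_1: rank ker ∂_1 − rank ∂_2 = (12 − 8) − 0 = 4, and there is no ∂_2, so H_1 ≅ Z^4.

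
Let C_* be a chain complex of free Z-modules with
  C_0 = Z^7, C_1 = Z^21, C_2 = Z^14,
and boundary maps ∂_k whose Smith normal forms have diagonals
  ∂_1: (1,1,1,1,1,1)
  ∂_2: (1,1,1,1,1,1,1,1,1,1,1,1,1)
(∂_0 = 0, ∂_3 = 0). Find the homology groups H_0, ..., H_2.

H_0: b_0 = 7 − 0 − 6 = 1; torsion from ∂_1 factors > 1: none. So H_0 = Z.
H_1: b_1 = 21 − 6 − 13 = 2; torsion from ∂_2 factors > 1: none. So H_1 = Z^2.
H_2: b_2 = 14 − 13 − 0 = 1; torsion from ∂_3 factors > 1: none. So H_2 = Z.

H_0 = Z,  H_1 = Z^2,  H_2 = Z.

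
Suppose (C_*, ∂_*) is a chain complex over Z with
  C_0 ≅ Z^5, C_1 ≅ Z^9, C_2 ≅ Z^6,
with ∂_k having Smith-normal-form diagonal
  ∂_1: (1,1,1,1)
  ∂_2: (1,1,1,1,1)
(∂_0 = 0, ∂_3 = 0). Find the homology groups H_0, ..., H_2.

H_0: b_0 = 5 − 0 − 4 = 1; torsion from ∂_1 factors > 1: none. So H_0 ≅ Z.
H_1: b_1 = 9 − 4 − 5 = 0; torsion from ∂_2 factors > 1: none. So H_1 ≅ 0.
H_2: b_2 = 6 − 5 − 0 = 1; torsion from ∂_3 factors > 1: none. So H_2 ≅ Z.

H_0 ≅ Z,  H_1 = 0,  H_2 ≅ Z.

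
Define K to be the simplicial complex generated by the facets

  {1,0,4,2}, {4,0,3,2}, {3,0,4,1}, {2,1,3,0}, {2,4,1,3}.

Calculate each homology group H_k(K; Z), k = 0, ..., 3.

H_0 ≅ Z,  H_1 = 0,  H_2 = 0,  H_3 ≅ Z.

Order the vertices as 0 < 1 < 2 < 3 < 4. Listing each simplex with vertices in this order, K has dimension 3 with simplices:

  0-simplices (5): [0], [1], [2], [3], [4]
  1-simplices (10): [0,1], [0,2], [0,3], [0,4], [1,2], [1,3], [1,4], [2,3], [2,4], [3,4]
  2-simplices (10): [0,1,2], [0,1,3], [0,1,4], [0,2,3], [0,2,4], [0,3,4], [1,2,3], [1,2,4], [1,3,4], [2,3,4]
  3-simplices (5): [0,1,2,3], [0,1,2,4], [0,1,3,4], [0,2,3,4], [1,2,3,4]

so the chain groups are C_0 ≅ Z^5, C_1 ≅ Z^10, C_2 ≅ Z^10, C_3 ≅ Z^5.

The boundary map ∂_1: C_1 → C_0 sends each edge [p,q] (with p < q) to q − p. For instance
  ∂[1,2] = [2] − [1].
As a 5×10 matrix over Z this has rank 4, with invariant factors (1,1,1,1).

∂_2: C_2 → C_1 acts by ∂[p,q,r] = [q,r] − [p,r] + [p,q]. For instance
  ∂[0,1,4] = [1,4] − [0,4] + [0,1],
  ∂[0,2,3] = [2,3] − [0,3] + [0,2].
The 10×10 boundary matrix has rank 6 and Smith normal form diag(1,1,1,1,1,1).

Boundary ∂_3: C_3 → C_2 sends each 3-simplex σ to the alternating sum Σ_i (−1)^i (σ with its i-th vertex removed). For instance
  ∂[0,1,2,4] = [1,2,4] − [0,2,4] + [0,1,4] − [0,1,2],
  ∂[0,2,3,4] = [2,3,4] − [0,3,4] + [0,2,4] − [0,2,3].
The 10×5 boundary matrix has rank 4 and Smith normal form diag(1,1,1,1).

Now H_k = ker ∂_k / im ∂_{k+1}, so:

  H_0: rank C_0 − rank ∂_1 = 5 − 4 = 1, and the invariant factors of ∂_1 are all 1, so H_0 ≅ Z.
  H_1: rank ker ∂_1 − rank ∂_2 = (10 − 4) − 6 = 0, and the invariant factors of ∂_2 are all 1, so H_1 ≅ 0.
  H_2: rank ker ∂_2 − rank ∂_3 = (10 − 6) − 4 = 0, and the invariant factors of ∂_3 are all 1, so H_2 ≅ 0.
  H_3: rank ker ∂_3 − rank ∂_4 = (5 − 4) − 0 = 1, and there is no ∂_4, so H_3 ≅ Z.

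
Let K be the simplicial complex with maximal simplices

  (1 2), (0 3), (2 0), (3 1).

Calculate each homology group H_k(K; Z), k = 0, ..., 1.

We work with the vertex ordering 0 < 1 < 2 < 3. The simplices of K, each written with vertices in increasing order, are:

  0-simplices (4): [0], [1], [2], [3]
  1-simplices (4): [0,2], [0,3], [1,2], [1,3]

so the chain groups are C_0 ≅ Z^4, C_1 ≅ Z^4.

Boundary ∂_1: C_1 → C_0 maps an edge to its endpoints' difference, ∂[p,q] = q − p. For instance
  ∂[1,3] = [3] − [1].
The resulting 4×4 matrix has rank 3, and its Smith normal form has invariant factors (1,1,1).

Now H_k = ker ∂_k / im ∂_{k+1}, so:

  H_0: rank C_0 − rank ∂_1 = 4 − 3 = 1, and the invariant factors of ∂_1 are all 1, so H_0 = Z.
  H_1: rank ker ∂_1 − rank ∂_2 = (4 − 3) − 0 = 1, and there is no ∂_2, so H_1 = Z.

H_0 ≅ Z,  H_1 ≅ Z.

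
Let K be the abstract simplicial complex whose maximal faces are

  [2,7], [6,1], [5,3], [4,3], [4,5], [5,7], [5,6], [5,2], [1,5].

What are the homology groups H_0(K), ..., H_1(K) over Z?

Fix the vertex order 1 < 2 < 3 < 4 < 5 < 6 < 7 and write every simplex with vertices in increasing order. Then dim K = 1 and the simplices of K are:

  0-simplices (7): [1], [2], [3], [4], [5], [6], [7]
  1-simplices (9): [1,5], [1,6], [2,5], [2,7], [3,4], [3,5], [4,5], [5,6], [5,7]

giving chain groups C_0 ≅ Z^7, C_1 ≅ Z^9.

Boundary ∂_1: C_1 → C_0 sends each edge [p,q] (with p < q) to q − p. For instance
  ∂[1,5] = [5] − [1].
As a 7×9 matrix over Z this has rank 6, with invariant factors (1,1,1,1,1,1).

Now H_k = ker ∂_k / im ∂_{k+1}, so:

  H_0: rank C_0 − rank ∂_1 = 7 − 6 = 1, and the invariant factors of ∂_1 are all 1, so H_0 ≅ Z.
  H_1: rank ker ∂_1 − rank ∂_2 = (9 − 6) − 0 = 3, and there is no ∂_2, so H_1 ≅ Z^3.

H_0 ≅ Z,  H_1 ≅ Z^3.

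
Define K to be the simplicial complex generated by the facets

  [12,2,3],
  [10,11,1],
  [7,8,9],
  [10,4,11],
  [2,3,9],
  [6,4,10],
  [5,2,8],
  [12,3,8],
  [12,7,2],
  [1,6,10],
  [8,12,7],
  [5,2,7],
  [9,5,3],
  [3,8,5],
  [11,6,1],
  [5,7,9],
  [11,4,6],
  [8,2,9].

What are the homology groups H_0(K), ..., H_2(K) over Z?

Order the vertices as 1 < 2 < 3 < 4 < 5 < 6 < 7 < 8 < 9 < 10 < 11 < 12. Listing each simplex with vertices in this order, K has dimension 2 with simplices:

  0-simplices (12): [1], [2], [3], [4], [5], [6], [7], [8], [9], [10], [11], [12]
  1-simplices (27): (27 of them)
  2-simplices (18): (18 of them)

Hence C_0 ≅ Z^12, C_1 ≅ Z^27, C_2 ≅ Z^18.

∂_1: C_1 → C_0 maps an edge to its endpoints' difference, ∂[p,q] = q − p. For instance
  ∂[3,5] = [5] − [3].
The 12×27 boundary matrix has rank 10 and Smith normal form diag(1,1,1,1,1,1,1,1,1,1).

∂_2: C_2 → C_1 sends each 2-simplex [p,q,r] to [q,r] − [p,r] + [p,q]. For instance
  ∂[2,5,8] = [5,8] − [2,8] + [2,5],
  ∂[1,10,11] = [10,11] − [1,11] + [1,10].
The 27×18 boundary matrix has rank 17 and Smith normal form diag(1,1,1,1,1,1,1,1,1,1,1,1,1,1,1,1,2).

From H_k ≅ ker(∂_k) / im(∂_{k+1}) we obtain:

  H_0: rank C_0 − rank ∂_1 = 12 − 10 = 2, and the invariant factors of ∂_1 are all 1, so H_0 = Z^2.
  H_1: rank ker ∂_1 − rank ∂_2 = (27 − 10) − 17 = 0, and ∂_2 has invariant factor 2 > 1, so H_1 = Z/2.
  H_2: rank ker ∂_2 − rank ∂_3 = (18 − 17) − 0 = 1, and there is no ∂_3, so H_2 = Z.

H_0 = Z^2,  H_1 = Z/2,  H_2 = Z.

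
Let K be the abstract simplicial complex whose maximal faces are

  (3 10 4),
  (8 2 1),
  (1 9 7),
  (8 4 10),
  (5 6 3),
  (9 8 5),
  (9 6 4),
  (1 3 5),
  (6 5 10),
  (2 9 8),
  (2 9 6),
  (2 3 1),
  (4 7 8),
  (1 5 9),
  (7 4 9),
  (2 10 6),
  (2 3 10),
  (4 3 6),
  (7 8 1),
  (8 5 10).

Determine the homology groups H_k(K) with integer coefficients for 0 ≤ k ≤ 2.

H_0 = Z,  H_1 = Z × Z/2,  H_2 = 0.

Fix the vertex order 1 < 2 < 3 < 4 < 5 < 6 < 7 < 8 < 9 < 10 and write every simplex with vertices in increasing order. Then dim K = 2 and the simplices of K are:

  0-simplices (10): [1], [2], [3], [4], [5], [6], [7], [8], [9], [10]
  1-simplices (30): (30 of them)
  2-simplices (20): (20 of them)

Hence C_0 ≅ Z^10, C_1 ≅ Z^30, C_2 ≅ Z^20.

∂_1: C_1 → C_0 is given by ∂[p,q] = [q] − [p]. For instance
  ∂[6,9] = [9] − [6].
The 10×30 boundary matrix has rank 9 and Smith normal form diag(1,1,1,1,1,1,1,1,1).

Boundary ∂_2: C_2 → C_1 acts by ∂[p,q,r] = [q,r] − [p,r] + [p,q]. For instance
  ∂[1,5,9] = [5,9] − [1,9] + [1,5],
  ∂[3,5,6] = [5,6] − [3,6] + [3,5].
This gives a 30×20 integer matrix of rank 20; reducing to Smith normal form yields diagonal entries (1,1,1,1,1,1,1,1,1,1,1,1,1,1,1,1,1,1,1,2).

From H_k ≅ ker(∂_k) / im(∂_{k+1}) we obtain:

  H_0: rank C_0 − rank ∂_1 = 10 − 9 = 1, and the invariant factors of ∂_1 are all 1, so H_0 ≅ Z.
  H_1: rank ker ∂_1 − rank ∂_2 = (30 − 9) − 20 = 1, and ∂_2 has invariant factor 2 > 1, so H_1 ≅ Z × Z/2.
  H_2: rank ker ∂_2 − rank ∂_3 = (20 − 20) − 0 = 0, and there is no ∂_3, so H_2 ≅ 0.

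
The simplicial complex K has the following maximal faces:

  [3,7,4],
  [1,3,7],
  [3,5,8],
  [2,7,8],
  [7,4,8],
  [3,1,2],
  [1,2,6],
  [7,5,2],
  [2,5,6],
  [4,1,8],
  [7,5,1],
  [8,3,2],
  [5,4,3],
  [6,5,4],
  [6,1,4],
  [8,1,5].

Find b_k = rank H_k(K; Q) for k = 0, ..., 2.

b_0 = 1, b_1 = 2, b_2 = 1.

K has 8 vertices, 24 edges, 16 triangles.
rank ∂_0 = 0, rank ∂_1 = 7 ⇒ b_0 = 8 − 0 − 7 = 1; all invariant factors of ∂_1 are 1 so no torsion. So H_0 ≅ Z.
rank ∂_1 = 7, rank ∂_2 = 15 ⇒ b_1 = 24 − 7 − 15 = 2; all invariant factors of ∂_2 are 1 so no torsion. So H_1 ≅ Z^2.
rank ∂_2 = 15, rank ∂_3 = 0 ⇒ b_2 = 16 − 15 − 0 = 1. So H_2 ≅ Z.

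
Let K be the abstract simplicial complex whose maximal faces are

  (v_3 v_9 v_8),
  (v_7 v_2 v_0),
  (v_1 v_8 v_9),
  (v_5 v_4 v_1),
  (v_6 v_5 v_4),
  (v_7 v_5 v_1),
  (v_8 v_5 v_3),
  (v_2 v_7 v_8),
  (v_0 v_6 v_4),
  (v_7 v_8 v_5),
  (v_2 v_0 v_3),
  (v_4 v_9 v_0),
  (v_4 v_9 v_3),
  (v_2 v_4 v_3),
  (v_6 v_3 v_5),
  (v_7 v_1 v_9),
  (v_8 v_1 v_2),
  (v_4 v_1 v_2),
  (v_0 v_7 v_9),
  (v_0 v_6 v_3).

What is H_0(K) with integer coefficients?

Order the vertices as v_0 < v_1 < v_2 < v_3 < v_4 < v_5 < v_6 < v_7 < v_8 < v_9. Listing each simplex with vertices in this order, K has dimension 2 with simplices:

  0-simplices (10): [v_0], [v_1], [v_2], [v_3], [v_4], [v_5], [v_6], [v_7], [v_8], [v_9]
  1-simplices (30): (30 of them)
  2-simplices (20): (20 of them)

Hence C_0 ≅ Z^10, C_1 ≅ Z^30, C_2 ≅ Z^20.

The boundary map ∂_1: C_1 → C_0 maps an edge to its endpoints' difference, ∂[p,q] = q − p.
This gives a 10×30 integer matrix of rank 9; reducing to Smith normal form yields diagonal entries (1,1,1,1,1,1,1,1,1).

Boundary ∂_2: C_2 → C_1 sends each 2-simplex [p,q,r] to [q,r] − [p,r] + [p,q]. For instance
  ∂[v_1,v_8,v_9] = [v_8,v_9] − [v_1,v_9] + [v_1,v_8],
  ∂[v_2,v_7,v_8] = [v_7,v_8] − [v_2,v_8] + [v_2,v_7].
This gives a 30×20 integer matrix of rank 20; reducing to Smith normal form yields diagonal entries (1,1,1,1,1,1,1,1,1,1,1,1,1,1,1,1,1,1,1,2).

Now H_k = ker ∂_k / im ∂_{k+1}, so:

  H_0: rank C_0 − rank ∂_1 = 10 − 9 = 1, and the invariant factors of ∂_1 are all 1, so H_0 ≅ Z.

H_0 = Z.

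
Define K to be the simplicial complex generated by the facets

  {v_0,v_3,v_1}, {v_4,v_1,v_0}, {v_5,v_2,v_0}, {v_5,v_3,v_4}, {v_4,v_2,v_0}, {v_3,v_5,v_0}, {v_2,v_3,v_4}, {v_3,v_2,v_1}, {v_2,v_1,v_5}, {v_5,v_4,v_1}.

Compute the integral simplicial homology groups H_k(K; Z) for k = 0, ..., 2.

H_0 = Z,  H_1 = Z/2,  H_2 = 0.

K has 6 vertices, 15 edges, 10 triangles.
rank ∂_0 = 0, rank ∂_1 = 5 ⇒ b_0 = 6 − 0 − 5 = 1; all invariant factors of ∂_1 are 1 so no torsion. So H_0 ≅ Z.
rank ∂_1 = 5, rank ∂_2 = 10 ⇒ b_1 = 15 − 5 − 10 = 0; ∂_2 has invariant factor(s) [2] giving torsion. So H_1 ≅ Z/2.
rank ∂_2 = 10, rank ∂_3 = 0 ⇒ b_2 = 10 − 10 − 0 = 0. So H_2 ≅ 0.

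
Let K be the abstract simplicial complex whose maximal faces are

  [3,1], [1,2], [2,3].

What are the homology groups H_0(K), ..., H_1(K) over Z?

Order the vertices as 1 < 2 < 3. Listing each simplex with vertices in this order, K has dimension 1 with simplices:

  0-simplices (3): [1], [2], [3]
  1-simplices (3): [1,2], [1,3], [2,3]

giving chain groups C_0 ≅ Z^3, C_1 ≅ Z^3.

The boundary map ∂_1: C_1 → C_0 sends each edge [p,q] (with p < q) to q − p. For instance
  ∂[1,3] = [3] − [1].
The 3×3 boundary matrix has rank 2 and Smith normal form diag(1,1).

Reading off H_k = ker ∂_k / im ∂_{k+1}:

  H_0: rank C_0 − rank ∂_1 = 3 − 2 = 1, and the invariant factors of ∂_1 are all 1, so H_0 = Z.
  H_1: rank ker ∂_1 − rank ∂_2 = (3 − 2) − 0 = 1, and there is no ∂_2, so H_1 = Z.

H_0 ≅ Z,  H_1 ≅ Z.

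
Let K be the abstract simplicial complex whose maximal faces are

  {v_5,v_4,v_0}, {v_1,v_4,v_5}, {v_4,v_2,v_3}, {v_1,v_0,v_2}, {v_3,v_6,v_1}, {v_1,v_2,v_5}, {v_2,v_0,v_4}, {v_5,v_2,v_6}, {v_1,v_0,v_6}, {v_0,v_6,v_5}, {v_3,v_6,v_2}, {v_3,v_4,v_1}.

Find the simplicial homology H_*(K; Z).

H_0 ≅ Z,  H_1 ≅ Z/2,  H_2 = 0.

K has 7 vertices, 18 edges, 12 triangles.
rank ∂_0 = 0, rank ∂_1 = 6 ⇒ b_0 = 7 − 0 − 6 = 1; all invariant factors of ∂_1 are 1 so no torsion. So H_0 ≅ Z.
rank ∂_1 = 6, rank ∂_2 = 12 ⇒ b_1 = 18 − 6 − 12 = 0; ∂_2 has invariant factor(s) [2] giving torsion. So H_1 ≅ Z/2.
rank ∂_2 = 12, rank ∂_3 = 0 ⇒ b_2 = 12 − 12 − 0 = 0. So H_2 ≅ 0.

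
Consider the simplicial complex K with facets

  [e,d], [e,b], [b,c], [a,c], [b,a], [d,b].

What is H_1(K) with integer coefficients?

H_1 ≅ Z^2.

Take the total order a < b < c < d < e on the vertex set. Then K (dimension 1) consists of the simplices:

  0-simplices (5): a, b, c, d, e
  1-simplices (6): ab, ac, bc, bd, be, de

giving chain groups C_0 ≅ Z^5, C_1 ≅ Z^6.

The boundary map ∂_1: C_1 → C_0 maps an edge to its endpoints' difference, ∂[p,q] = q − p. For instance
  ∂be = e − b.
This gives a 5×6 integer matrix of rank 4; reducing to Smith normal form yields diagonal entries (1,1,1,1).

Computing H_k = (kernel of ∂_k) / (image of ∂_{k+1}):

  H_1: rank ker ∂_1 − rank ∂_2 = (6 − 4) − 0 = 2, and there is no ∂_2, so H_1 ≅ Z^2.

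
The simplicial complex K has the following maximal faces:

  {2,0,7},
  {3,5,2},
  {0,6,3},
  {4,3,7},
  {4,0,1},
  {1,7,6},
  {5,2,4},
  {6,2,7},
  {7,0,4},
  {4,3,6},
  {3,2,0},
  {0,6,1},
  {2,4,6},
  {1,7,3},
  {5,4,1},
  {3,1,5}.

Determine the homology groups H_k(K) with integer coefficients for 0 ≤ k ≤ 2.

Order the vertices as 0 < 1 < 2 < 3 < 4 < 5 < 6 < 7. Listing each simplex with vertices in this order, K has dimension 2 with simplices:

  0-simplices (8): [0], [1], [2], [3], [4], [5], [6], [7]
  1-simplices (24): (24 of them)
  2-simplices (16): [0,1,4], [0,1,6], [0,2,3], [0,2,7], [0,3,6], [0,4,7], [1,3,5], [1,3,7], [1,4,5], [1,6,7], [2,3,5], [2,4,5], [2,4,6], [2,6,7], [3,4,6], [3,4,7]

Hence C_0 ≅ Z^8, C_1 ≅ Z^24, C_2 ≅ Z^16.

∂_1: C_1 → C_0 is given by ∂[p,q] = [q] − [p]. For instance
  ∂[4,6] = [6] − [4].
The resulting 8×24 matrix has rank 7, and its Smith normal form has invariant factors (1,1,1,1,1,1,1).

The boundary map ∂_2: C_2 → C_1 acts by ∂[p,q,r] = [q,r] − [p,r] + [p,q]. For instance
  ∂[0,3,6] = [3,6] − [0,6] + [0,3],
  ∂[1,3,7] = [3,7] − [1,7] + [1,3].
The 24×16 boundary matrix has rank 15 and Smith normal form diag(1,1,1,1,1,1,1,1,1,1,1,1,1,1,1).

From H_k ≅ ker(∂_k) / im(∂_{k+1}) we obtain:

  H_0: rank C_0 − rank ∂_1 = 8 − 7 = 1, and the invariant factors of ∂_1 are all 1, so H_0 ≅ Z.
  H_1: rank ker ∂_1 − rank ∂_2 = (24 − 7) − 15 = 2, and the invariant factors of ∂_2 are all 1, so H_1 ≅ Z^2.
  H_2: rank ker ∂_2 − rank ∂_3 = (16 − 15) − 0 = 1, and there is no ∂_3, so H_2 ≅ Z.

H_0 ≅ Z,  H_1 ≅ Z^2,  H_2 ≅ Z.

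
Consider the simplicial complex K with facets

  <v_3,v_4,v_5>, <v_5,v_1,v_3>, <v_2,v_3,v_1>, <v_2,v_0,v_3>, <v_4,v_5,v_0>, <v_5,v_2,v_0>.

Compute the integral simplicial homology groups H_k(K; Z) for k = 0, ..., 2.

H_0 = Z,  H_1 = Z,  H_2 = 0.

We work with the vertex ordering v_0 < v_1 < v_2 < v_3 < v_4 < v_5. The simplices of K, each written with vertices in increasing order, are:

  0-simplices (6): [v_0], [v_1], [v_2], [v_3], [v_4], [v_5]
  1-simplices (12): [v_0,v_2], [v_0,v_3], [v_0,v_4], [v_0,v_5], [v_1,v_2], [v_1,v_3], [v_1,v_5], [v_2,v_3], [v_2,v_5], [v_3,v_4], [v_3,v_5], [v_4,v_5]
  2-simplices (6): [v_0,v_2,v_3], [v_0,v_2,v_5], [v_0,v_4,v_5], [v_1,v_2,v_3], [v_1,v_3,v_5], [v_3,v_4,v_5]

Hence C_0 ≅ Z^6, C_1 ≅ Z^12, C_2 ≅ Z^6.

∂_1: C_1 → C_0 sends each edge [p,q] (with p < q) to q − p. For instance
  ∂[v_3,v_4] = [v_4] − [v_3].
As a 6×12 matrix over Z this has rank 5, with invariant factors (1,1,1,1,1).

∂_2: C_2 → C_1 acts by ∂[p,q,r] = [q,r] − [p,r] + [p,q]. For instance
  ∂[v_0,v_2,v_5] = [v_2,v_5] − [v_0,v_5] + [v_0,v_2],
  ∂[v_1,v_3,v_5] = [v_3,v_5] − [v_1,v_5] + [v_1,v_3].
As a 12×6 matrix over Z this has rank 6, with invariant factors (1,1,1,1,1,1).

Now H_k = ker ∂_k / im ∂_{k+1}, so:

  H_0: rank C_0 − rank ∂_1 = 6 − 5 = 1, and the invariant factors of ∂_1 are all 1, so H_0 ≅ Z.
  H_1: rank ker ∂_1 − rank ∂_2 = (12 − 5) − 6 = 1, and the invariant factors of ∂_2 are all 1, so H_1 ≅ Z.
  H_2: rank ker ∂_2 − rank ∂_3 = (6 − 6) − 0 = 0, and there is no ∂_3, so H_2 ≅ 0.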